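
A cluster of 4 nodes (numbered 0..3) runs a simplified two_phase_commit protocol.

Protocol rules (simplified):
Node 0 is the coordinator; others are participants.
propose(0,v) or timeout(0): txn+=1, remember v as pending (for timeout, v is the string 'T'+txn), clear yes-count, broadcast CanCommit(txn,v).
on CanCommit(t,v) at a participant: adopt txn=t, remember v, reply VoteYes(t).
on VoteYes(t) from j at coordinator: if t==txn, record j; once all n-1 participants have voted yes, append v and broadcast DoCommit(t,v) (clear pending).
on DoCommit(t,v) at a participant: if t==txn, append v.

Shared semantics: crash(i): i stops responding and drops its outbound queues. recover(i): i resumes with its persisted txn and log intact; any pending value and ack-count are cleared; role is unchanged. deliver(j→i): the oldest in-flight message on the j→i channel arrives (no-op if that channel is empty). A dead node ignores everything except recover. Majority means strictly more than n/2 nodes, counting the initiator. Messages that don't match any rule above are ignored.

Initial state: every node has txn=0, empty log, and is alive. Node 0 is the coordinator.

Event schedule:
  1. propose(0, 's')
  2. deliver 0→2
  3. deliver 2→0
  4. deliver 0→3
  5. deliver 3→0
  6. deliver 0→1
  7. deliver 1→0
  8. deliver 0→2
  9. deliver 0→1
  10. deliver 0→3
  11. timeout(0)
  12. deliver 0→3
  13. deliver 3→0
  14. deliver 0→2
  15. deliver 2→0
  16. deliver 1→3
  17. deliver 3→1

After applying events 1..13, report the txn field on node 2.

1

[1] propose(0,'s') → N0(coor t1 [-])
[2] deliver 0→2 → N2(part t1 [-])
[3] deliver 2→0 → ∅
[4] deliver 0→3 → N3(part t1 [-])
[5] deliver 3→0 → ∅
[6] deliver 0→1 → N1(part t1 [-])
[7] deliver 1→0 → N0(coor t1 [s])
[8] deliver 0→2 → N2(part t1 [s])
[9] deliver 0→1 → N1(part t1 [s])
[10] deliver 0→3 → N3(part t1 [s])
[11] timeout(0) → N0(coor t2 [s])
[12] deliver 0→3 → N3(part t2 [s])
[13] deliver 3→0 → ∅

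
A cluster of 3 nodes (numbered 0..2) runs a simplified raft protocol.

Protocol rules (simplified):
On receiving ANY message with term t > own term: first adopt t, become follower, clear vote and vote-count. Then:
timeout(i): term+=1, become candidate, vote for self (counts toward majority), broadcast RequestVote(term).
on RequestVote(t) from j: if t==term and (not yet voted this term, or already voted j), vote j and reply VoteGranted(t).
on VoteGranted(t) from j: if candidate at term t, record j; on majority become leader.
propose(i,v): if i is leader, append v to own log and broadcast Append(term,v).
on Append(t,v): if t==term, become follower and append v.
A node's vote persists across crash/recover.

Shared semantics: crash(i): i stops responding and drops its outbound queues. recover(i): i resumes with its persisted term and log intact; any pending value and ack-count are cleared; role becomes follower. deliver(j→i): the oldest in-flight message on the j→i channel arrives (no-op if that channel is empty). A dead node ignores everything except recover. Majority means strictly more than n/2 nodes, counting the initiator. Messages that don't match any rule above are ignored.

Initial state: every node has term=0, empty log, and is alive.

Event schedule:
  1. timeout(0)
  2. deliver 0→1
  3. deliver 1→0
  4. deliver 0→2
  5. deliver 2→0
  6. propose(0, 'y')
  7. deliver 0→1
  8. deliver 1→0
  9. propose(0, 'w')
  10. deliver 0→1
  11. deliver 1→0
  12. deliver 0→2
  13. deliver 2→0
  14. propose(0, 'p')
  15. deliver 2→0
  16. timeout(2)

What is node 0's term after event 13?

step 1 timeout(0): 0={cand,t=1,log=-}
step 2 deliver 0→1: 1={foll,t=1,log=-}
step 3 deliver 1→0: 0={lead,t=1,log=-}
step 4 deliver 0→2: 2={foll,t=1,log=-}
step 5 deliver 2→0: —
step 6 propose(0,'y'): 0={lead,t=1,log=y}
step 7 deliver 0→1: 1={foll,t=1,log=y}
step 8 deliver 1→0: —
step 9 propose(0,'w'): 0={lead,t=1,log=y,w}
step 10 deliver 0→1: 1={foll,t=1,log=y,w}
step 11 deliver 1→0: —
step 12 deliver 0→2: 2={foll,t=1,log=y}
step 13 deliver 2→0: —

1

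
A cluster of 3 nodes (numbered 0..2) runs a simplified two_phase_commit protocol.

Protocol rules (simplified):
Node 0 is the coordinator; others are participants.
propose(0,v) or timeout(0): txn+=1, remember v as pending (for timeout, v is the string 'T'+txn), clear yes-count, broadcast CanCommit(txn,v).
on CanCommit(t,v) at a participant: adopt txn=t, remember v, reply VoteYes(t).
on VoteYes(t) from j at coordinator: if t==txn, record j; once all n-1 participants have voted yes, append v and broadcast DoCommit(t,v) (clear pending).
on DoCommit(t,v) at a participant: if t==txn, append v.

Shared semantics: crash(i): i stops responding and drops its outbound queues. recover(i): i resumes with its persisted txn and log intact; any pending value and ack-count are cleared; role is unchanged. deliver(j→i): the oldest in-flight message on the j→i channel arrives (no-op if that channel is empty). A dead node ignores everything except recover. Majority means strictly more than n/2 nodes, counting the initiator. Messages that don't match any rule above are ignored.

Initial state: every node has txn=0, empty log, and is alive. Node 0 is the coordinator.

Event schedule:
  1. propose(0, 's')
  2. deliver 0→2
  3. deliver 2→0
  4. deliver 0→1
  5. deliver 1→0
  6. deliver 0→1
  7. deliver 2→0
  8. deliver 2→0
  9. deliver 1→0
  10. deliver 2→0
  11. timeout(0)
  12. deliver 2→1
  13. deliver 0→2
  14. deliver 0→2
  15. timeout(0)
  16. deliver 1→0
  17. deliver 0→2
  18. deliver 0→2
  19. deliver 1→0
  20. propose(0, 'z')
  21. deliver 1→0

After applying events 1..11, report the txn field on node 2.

[1] propose(0,'s') → N0(coor t1 [-])
[2] deliver 0→2 → N2(part t1 [-])
[3] deliver 2→0 → ∅
[4] deliver 0→1 → N1(part t1 [-])
[5] deliver 1→0 → N0(coor t1 [s])
[6] deliver 0→1 → N1(part t1 [s])
[7] deliver 2→0 → ∅
[8] deliver 2→0 → ∅
[9] deliver 1→0 → ∅
[10] deliver 2→0 → ∅
[11] timeout(0) → N0(coor t2 [s])

1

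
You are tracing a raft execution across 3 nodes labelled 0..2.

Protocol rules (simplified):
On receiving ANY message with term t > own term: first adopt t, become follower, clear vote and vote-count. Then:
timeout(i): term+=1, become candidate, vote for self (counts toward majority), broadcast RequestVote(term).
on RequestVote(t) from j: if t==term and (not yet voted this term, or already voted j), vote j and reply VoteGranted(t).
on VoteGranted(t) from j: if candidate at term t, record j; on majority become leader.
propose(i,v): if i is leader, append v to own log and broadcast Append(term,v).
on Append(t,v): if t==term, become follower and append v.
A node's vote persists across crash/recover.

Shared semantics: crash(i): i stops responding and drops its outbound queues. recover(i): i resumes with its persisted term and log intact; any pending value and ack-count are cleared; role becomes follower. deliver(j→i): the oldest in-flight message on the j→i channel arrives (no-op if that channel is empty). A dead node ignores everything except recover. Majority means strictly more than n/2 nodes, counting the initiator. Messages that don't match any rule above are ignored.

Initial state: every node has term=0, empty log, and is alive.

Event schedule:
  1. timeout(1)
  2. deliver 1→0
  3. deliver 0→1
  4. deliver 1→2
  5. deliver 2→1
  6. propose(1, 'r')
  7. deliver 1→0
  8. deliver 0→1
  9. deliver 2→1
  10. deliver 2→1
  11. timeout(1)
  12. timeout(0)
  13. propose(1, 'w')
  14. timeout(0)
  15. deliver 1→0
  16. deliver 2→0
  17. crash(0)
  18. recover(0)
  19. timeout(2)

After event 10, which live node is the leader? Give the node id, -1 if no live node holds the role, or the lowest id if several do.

1

step 1 timeout(1): 1={cand,t=1,log=-}
step 2 deliver 1→0: 0={foll,t=1,log=-}
step 3 deliver 0→1: 1={lead,t=1,log=-}
step 4 deliver 1→2: 2={foll,t=1,log=-}
step 5 deliver 2→1: —
step 6 propose(1,'r'): 1={lead,t=1,log=r}
step 7 deliver 1→0: 0={foll,t=1,log=r}
step 8 deliver 0→1: —
step 9 deliver 2→1: —
step 10 deliver 2→1: —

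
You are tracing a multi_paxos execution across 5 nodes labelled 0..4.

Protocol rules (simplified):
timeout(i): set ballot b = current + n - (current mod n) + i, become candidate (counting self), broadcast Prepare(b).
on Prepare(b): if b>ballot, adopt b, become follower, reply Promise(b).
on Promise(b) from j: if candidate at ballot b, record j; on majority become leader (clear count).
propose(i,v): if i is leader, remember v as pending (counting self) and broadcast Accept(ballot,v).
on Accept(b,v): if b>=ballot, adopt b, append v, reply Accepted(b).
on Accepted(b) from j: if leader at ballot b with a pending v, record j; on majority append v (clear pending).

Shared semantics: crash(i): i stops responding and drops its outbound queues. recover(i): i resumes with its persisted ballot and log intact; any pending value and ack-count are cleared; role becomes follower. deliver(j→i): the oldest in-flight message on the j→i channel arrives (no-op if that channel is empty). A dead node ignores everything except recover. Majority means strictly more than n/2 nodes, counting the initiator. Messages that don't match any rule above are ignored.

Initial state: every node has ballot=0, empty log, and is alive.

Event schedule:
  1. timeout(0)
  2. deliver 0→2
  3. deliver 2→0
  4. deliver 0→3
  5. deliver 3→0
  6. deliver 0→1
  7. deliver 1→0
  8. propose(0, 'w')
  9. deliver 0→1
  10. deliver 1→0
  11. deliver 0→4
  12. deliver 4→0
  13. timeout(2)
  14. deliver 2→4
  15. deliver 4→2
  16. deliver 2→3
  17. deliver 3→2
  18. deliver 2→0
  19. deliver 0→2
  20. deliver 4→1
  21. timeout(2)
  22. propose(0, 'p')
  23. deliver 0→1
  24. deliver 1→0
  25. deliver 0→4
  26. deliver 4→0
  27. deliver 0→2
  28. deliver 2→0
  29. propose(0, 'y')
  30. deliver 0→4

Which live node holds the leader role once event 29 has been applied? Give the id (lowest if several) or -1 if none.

-1

step 1 timeout(0): 0={cand,b=5,log=-}
step 2 deliver 0→2: 2={foll,b=5,log=-}
step 3 deliver 2→0: —
step 4 deliver 0→3: 3={foll,b=5,log=-}
step 5 deliver 3→0: 0={lead,b=5,log=-}
step 6 deliver 0→1: 1={foll,b=5,log=-}
step 7 deliver 1→0: —
step 8 propose(0,'w'): —
step 9 deliver 0→1: 1={foll,b=5,log=w}
step 10 deliver 1→0: —
step 11 deliver 0→4: 4={foll,b=5,log=-}
step 12 deliver 4→0: —
step 13 timeout(2): 2={cand,b=12,log=-}
step 14 deliver 2→4: 4={foll,b=12,log=-}
step 15 deliver 4→2: —
step 16 deliver 2→3: 3={foll,b=12,log=-}
step 17 deliver 3→2: 2={lead,b=12,log=-}
step 18 deliver 2→0: 0={foll,b=12,log=-}
step 19 deliver 0→2: —
step 20 deliver 4→1: —
step 21 timeout(2): 2={cand,b=17,log=-}
step 22 propose(0,'p'): —
step 23 deliver 0→1: —
step 24 deliver 1→0: —
step 25 deliver 0→4: —
step 26 deliver 4→0: —
step 27 deliver 0→2: —
step 28 deliver 2→0: 0={foll,b=17,log=-}
step 29 propose(0,'y'): —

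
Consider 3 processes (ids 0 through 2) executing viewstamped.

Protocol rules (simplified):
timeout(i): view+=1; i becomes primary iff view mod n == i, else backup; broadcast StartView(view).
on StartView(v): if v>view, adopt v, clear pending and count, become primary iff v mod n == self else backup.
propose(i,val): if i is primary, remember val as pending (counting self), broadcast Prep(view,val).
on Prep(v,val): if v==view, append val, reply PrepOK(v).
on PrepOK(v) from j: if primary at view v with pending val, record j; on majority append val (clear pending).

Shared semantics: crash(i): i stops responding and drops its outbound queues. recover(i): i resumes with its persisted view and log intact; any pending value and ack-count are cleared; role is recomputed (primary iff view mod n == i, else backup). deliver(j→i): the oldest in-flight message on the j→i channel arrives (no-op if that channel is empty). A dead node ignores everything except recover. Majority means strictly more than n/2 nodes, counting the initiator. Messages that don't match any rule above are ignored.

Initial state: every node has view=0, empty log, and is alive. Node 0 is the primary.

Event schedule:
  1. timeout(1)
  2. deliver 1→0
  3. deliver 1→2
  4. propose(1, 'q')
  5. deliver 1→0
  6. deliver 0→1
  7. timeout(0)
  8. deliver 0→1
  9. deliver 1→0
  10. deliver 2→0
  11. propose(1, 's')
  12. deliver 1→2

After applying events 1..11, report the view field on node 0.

[1] timeout(1) → N1(prim v1 [-])
[2] deliver 1→0 → N0(back v1 [-])
[3] deliver 1→2 → N2(back v1 [-])
[4] propose(1,'q') → ∅
[5] deliver 1→0 → N0(back v1 [q])
[6] deliver 0→1 → N1(prim v1 [q])
[7] timeout(0) → N0(back v2 [q])
[8] deliver 0→1 → N1(back v2 [q])
[9] deliver 1→0 → ∅
[10] deliver 2→0 → ∅
[11] propose(1,'s') → ∅

2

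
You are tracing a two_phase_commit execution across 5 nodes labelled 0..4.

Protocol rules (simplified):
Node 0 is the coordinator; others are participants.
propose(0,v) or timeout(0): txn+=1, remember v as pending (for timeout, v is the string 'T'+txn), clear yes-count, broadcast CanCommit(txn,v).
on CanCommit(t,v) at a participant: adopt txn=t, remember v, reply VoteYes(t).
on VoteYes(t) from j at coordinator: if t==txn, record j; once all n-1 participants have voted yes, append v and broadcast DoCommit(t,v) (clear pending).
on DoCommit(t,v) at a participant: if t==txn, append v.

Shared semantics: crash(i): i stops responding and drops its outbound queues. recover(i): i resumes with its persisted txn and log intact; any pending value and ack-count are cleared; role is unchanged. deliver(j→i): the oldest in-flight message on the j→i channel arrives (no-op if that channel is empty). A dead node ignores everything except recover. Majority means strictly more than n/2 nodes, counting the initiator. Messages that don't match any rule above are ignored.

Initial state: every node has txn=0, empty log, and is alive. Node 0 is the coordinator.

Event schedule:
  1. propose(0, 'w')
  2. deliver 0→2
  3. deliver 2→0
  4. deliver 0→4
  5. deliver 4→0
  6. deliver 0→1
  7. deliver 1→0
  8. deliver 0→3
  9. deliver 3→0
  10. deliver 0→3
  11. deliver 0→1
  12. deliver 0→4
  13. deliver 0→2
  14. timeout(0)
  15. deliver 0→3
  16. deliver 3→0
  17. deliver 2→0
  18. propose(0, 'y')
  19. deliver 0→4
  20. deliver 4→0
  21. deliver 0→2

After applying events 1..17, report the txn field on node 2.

after 1 — propose(0,'w'): n0:coor/t1/[-]
after 2 — deliver 0→2: n2:part/t1/[-]
after 3 — deliver 2→0: ·
after 4 — deliver 0→4: n4:part/t1/[-]
after 5 — deliver 4→0: ·
after 6 — deliver 0→1: n1:part/t1/[-]
after 7 — deliver 1→0: ·
after 8 — deliver 0→3: n3:part/t1/[-]
after 9 — deliver 3→0: n0:coor/t1/[w]
after 10 — deliver 0→3: n3:part/t1/[w]
after 11 — deliver 0→1: n1:part/t1/[w]
after 12 — deliver 0→4: n4:part/t1/[w]
after 13 — deliver 0→2: n2:part/t1/[w]
after 14 — timeout(0): n0:coor/t2/[w]
after 15 — deliver 0→3: n3:part/t2/[w]
after 16 — deliver 3→0: ·
after 17 — deliver 2→0: ·

1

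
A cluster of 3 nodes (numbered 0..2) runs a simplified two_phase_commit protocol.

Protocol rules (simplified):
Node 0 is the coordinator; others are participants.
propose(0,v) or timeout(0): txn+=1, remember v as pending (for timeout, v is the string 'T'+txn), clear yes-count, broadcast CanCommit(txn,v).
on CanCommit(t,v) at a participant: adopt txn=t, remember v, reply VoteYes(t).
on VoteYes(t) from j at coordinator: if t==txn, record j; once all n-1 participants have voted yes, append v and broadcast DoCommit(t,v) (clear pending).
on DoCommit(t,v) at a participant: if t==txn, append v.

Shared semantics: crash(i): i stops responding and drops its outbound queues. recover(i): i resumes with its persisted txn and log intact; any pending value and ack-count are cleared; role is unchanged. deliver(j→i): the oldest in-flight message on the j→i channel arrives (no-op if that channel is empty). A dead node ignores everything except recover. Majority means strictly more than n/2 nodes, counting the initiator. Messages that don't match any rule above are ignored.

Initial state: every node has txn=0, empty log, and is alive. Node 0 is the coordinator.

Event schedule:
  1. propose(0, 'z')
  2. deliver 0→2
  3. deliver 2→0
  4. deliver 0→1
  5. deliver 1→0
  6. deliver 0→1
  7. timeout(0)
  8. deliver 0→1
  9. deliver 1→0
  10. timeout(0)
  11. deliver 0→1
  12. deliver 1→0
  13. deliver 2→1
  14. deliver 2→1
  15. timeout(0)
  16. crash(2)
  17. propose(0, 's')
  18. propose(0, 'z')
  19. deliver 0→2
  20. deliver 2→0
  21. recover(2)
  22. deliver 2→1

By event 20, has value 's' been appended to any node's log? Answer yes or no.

1. propose(0,'z'):  <0:coor t1 ->
2. deliver 0→2:  <2:part t1 ->
3. deliver 2→0:  nop
4. deliver 0→1:  <1:part t1 ->
5. deliver 1→0:  <0:coor t1 z>
6. deliver 0→1:  <1:part t1 z>
7. timeout(0):  <0:coor t2 z>
8. deliver 0→1:  <1:part t2 z>
9. deliver 1→0:  nop
10. timeout(0):  <0:coor t3 z>
11. deliver 0→1:  <1:part t3 z>
12. deliver 1→0:  nop
13. deliver 2→1:  nop
14. deliver 2→1:  nop
15. timeout(0):  <0:coor t4 z>
16. crash(2):  <2:✗part t1 ->
17. propose(0,'s'):  <0:coor t5 z>
18. propose(0,'z'):  <0:coor t6 z>
19. deliver 0→2:  nop
20. deliver 2→0:  nop

no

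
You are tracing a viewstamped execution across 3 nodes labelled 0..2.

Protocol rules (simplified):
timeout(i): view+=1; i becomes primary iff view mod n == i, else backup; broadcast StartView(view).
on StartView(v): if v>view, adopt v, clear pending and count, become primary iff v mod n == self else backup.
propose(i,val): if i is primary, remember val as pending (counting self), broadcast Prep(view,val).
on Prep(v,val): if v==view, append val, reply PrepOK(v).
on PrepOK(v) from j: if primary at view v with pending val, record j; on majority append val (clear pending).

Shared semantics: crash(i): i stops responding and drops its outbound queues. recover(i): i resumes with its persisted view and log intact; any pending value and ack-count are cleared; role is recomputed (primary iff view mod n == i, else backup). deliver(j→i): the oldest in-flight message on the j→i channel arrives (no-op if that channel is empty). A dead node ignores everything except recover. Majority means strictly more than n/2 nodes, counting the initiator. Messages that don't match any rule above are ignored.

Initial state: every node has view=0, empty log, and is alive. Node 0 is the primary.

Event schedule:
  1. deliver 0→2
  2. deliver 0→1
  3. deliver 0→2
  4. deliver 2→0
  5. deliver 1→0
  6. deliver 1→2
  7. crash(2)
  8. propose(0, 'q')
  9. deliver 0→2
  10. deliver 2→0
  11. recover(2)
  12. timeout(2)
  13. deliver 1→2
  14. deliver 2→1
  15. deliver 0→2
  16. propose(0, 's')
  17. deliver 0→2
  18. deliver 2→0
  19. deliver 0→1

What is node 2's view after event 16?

1

1. deliver 0→2:  nop
2. deliver 0→1:  nop
3. deliver 0→2:  nop
4. deliver 2→0:  nop
5. deliver 1→0:  nop
6. deliver 1→2:  nop
7. crash(2):  <2:✗back v0 ->
8. propose(0,'q'):  nop
9. deliver 0→2:  nop
10. deliver 2→0:  nop
11. recover(2):  <2:back v0 ->
12. timeout(2):  <2:back v1 ->
13. deliver 1→2:  nop
14. deliver 2→1:  <1:prim v1 ->
15. deliver 0→2:  nop
16. propose(0,'s'):  nop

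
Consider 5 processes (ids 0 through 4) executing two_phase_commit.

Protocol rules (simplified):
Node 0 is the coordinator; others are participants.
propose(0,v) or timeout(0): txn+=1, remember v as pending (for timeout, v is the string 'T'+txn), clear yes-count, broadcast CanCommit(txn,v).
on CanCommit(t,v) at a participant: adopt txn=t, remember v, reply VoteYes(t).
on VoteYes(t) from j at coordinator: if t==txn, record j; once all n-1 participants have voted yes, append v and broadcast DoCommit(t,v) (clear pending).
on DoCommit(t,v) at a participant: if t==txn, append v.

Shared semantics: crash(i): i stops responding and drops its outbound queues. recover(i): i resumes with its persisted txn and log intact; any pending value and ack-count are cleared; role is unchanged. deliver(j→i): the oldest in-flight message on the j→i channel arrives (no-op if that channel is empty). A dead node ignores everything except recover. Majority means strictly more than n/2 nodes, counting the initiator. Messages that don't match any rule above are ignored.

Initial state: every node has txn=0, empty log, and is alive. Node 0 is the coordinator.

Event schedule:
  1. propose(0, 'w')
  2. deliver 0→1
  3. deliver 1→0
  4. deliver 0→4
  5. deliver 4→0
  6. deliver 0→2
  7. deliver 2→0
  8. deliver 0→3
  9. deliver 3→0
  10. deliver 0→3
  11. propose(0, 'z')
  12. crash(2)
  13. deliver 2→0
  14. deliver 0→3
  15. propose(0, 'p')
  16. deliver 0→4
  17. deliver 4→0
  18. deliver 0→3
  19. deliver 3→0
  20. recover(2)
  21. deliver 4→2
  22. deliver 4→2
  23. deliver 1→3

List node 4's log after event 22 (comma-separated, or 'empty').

w

after 1 — propose(0,'w'): n0:coor/t1/[-]
after 2 — deliver 0→1: n1:part/t1/[-]
after 3 — deliver 1→0: ·
after 4 — deliver 0→4: n4:part/t1/[-]
after 5 — deliver 4→0: ·
after 6 — deliver 0→2: n2:part/t1/[-]
after 7 — deliver 2→0: ·
after 8 — deliver 0→3: n3:part/t1/[-]
after 9 — deliver 3→0: n0:coor/t1/[w]
after 10 — deliver 0→3: n3:part/t1/[w]
after 11 — propose(0,'z'): n0:coor/t2/[w]
after 12 — crash(2): n2:✗part/t1/[-]
after 13 — deliver 2→0: ·
after 14 — deliver 0→3: n3:part/t2/[w]
after 15 — propose(0,'p'): n0:coor/t3/[w]
after 16 — deliver 0→4: n4:part/t1/[w]
after 17 — deliver 4→0: ·
after 18 — deliver 0→3: n3:part/t3/[w]
after 19 — deliver 3→0: ·
after 20 — recover(2): n2:part/t1/[-]
after 21 — deliver 4→2: ·
after 22 — deliver 4→2: ·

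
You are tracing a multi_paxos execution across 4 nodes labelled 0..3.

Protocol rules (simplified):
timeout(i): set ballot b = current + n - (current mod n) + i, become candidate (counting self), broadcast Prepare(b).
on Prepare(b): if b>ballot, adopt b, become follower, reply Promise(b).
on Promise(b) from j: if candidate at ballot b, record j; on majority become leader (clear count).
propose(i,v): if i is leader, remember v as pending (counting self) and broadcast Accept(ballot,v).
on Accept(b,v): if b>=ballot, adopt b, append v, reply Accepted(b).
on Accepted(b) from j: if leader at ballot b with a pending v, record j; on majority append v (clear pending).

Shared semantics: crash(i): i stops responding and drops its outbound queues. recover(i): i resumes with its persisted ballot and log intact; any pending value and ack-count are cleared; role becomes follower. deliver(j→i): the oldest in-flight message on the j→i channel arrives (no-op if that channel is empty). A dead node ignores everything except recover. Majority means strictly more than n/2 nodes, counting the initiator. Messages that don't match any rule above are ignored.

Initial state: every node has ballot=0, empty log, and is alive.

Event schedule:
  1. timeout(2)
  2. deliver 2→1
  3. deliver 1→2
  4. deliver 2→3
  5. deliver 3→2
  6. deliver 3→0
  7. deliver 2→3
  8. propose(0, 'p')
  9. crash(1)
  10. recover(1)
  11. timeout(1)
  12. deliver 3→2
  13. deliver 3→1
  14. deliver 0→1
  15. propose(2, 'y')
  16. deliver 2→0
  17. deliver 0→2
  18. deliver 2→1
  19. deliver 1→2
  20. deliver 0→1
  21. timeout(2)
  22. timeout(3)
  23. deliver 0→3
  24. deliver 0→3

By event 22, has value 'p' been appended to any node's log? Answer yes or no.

no

1. timeout(2):  <2:cand b6 ->
2. deliver 2→1:  <1:foll b6 ->
3. deliver 1→2:  nop
4. deliver 2→3:  <3:foll b6 ->
5. deliver 3→2:  <2:lead b6 ->
6. deliver 3→0:  nop
7. deliver 2→3:  nop
8. propose(0,'p'):  nop
9. crash(1):  <1:✗foll b6 ->
10. recover(1):  <1:foll b6 ->
11. timeout(1):  <1:cand b9 ->
12. deliver 3→2:  nop
13. deliver 3→1:  nop
14. deliver 0→1:  nop
15. propose(2,'y'):  nop
16. deliver 2→0:  <0:foll b6 ->
17. deliver 0→2:  nop
18. deliver 2→1:  nop
19. deliver 1→2:  <2:foll b9 ->
20. deliver 0→1:  nop
21. timeout(2):  <2:cand b14 ->
22. timeout(3):  <3:cand b11 ->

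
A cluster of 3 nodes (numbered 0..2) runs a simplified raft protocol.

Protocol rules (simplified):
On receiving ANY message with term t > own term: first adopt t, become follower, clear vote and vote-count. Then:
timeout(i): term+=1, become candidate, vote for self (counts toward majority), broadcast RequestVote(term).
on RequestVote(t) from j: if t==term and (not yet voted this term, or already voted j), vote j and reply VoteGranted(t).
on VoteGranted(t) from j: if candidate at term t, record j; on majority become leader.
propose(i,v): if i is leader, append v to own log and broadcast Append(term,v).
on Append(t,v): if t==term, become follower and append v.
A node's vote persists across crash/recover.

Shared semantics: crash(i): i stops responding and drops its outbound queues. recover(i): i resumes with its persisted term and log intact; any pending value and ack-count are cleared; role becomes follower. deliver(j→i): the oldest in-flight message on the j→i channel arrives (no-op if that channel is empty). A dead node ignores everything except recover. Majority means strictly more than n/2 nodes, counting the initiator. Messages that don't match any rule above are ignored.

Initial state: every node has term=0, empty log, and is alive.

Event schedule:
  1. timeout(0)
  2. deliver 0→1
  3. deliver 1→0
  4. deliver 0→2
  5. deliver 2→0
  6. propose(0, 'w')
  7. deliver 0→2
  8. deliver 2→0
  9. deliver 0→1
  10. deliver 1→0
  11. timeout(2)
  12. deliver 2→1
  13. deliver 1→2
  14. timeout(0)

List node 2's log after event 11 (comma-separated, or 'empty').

w

1. timeout(0):  <0:cand t1 ->
2. deliver 0→1:  <1:foll t1 ->
3. deliver 1→0:  <0:lead t1 ->
4. deliver 0→2:  <2:foll t1 ->
5. deliver 2→0:  nop
6. propose(0,'w'):  <0:lead t1 w>
7. deliver 0→2:  <2:foll t1 w>
8. deliver 2→0:  nop
9. deliver 0→1:  <1:foll t1 w>
10. deliver 1→0:  nop
11. timeout(2):  <2:cand t2 w>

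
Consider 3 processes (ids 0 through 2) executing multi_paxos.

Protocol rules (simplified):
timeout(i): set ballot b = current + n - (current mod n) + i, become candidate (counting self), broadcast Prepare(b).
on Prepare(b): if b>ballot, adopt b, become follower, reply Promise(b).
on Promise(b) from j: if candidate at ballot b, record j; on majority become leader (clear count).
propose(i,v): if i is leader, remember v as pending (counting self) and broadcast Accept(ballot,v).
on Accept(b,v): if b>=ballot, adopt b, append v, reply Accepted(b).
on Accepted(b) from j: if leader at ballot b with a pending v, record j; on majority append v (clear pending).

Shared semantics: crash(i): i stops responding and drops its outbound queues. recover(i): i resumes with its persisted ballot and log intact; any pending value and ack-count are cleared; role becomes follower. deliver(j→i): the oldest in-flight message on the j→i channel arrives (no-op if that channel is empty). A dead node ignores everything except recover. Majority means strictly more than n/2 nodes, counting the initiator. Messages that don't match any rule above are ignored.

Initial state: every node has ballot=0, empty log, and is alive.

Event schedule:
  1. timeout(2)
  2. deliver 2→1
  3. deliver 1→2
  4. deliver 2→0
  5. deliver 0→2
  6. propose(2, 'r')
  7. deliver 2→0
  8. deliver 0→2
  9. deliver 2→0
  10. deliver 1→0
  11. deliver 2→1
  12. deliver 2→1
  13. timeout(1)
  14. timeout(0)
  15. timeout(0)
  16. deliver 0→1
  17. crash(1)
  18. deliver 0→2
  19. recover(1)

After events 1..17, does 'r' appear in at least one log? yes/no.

after 1 — timeout(2): n2:cand/b5/[-]
after 2 — deliver 2→1: n1:foll/b5/[-]
after 3 — deliver 1→2: n2:lead/b5/[-]
after 4 — deliver 2→0: n0:foll/b5/[-]
after 5 — deliver 0→2: ·
after 6 — propose(2,'r'): ·
after 7 — deliver 2→0: n0:foll/b5/[r]
after 8 — deliver 0→2: n2:lead/b5/[r]
after 9 — deliver 2→0: ·
after 10 — deliver 1→0: ·
after 11 — deliver 2→1: n1:foll/b5/[r]
after 12 — deliver 2→1: ·
after 13 — timeout(1): n1:cand/b7/[r]
after 14 — timeout(0): n0:cand/b6/[r]
after 15 — timeout(0): n0:cand/b9/[r]
after 16 — deliver 0→1: ·
after 17 — crash(1): n1:✗cand/b7/[r]

yes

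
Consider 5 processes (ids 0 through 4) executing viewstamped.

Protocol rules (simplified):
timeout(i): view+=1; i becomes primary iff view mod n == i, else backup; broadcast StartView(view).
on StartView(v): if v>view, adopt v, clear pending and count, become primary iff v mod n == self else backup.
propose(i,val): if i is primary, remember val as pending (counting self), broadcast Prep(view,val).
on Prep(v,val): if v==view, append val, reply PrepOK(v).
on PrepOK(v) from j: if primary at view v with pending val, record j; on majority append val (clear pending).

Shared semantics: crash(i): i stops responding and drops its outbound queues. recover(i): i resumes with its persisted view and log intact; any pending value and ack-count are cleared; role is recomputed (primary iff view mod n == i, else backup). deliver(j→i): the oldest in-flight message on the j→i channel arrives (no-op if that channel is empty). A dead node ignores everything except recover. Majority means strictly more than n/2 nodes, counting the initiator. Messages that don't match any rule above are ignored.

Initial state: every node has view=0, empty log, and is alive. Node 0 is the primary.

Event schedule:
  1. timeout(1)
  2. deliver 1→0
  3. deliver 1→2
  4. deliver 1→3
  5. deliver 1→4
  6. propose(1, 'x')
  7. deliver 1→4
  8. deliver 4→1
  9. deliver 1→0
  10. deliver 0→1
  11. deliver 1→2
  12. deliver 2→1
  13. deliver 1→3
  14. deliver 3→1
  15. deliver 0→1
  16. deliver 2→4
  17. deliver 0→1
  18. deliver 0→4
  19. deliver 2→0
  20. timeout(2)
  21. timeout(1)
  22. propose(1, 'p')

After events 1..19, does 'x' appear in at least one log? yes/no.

yes

step 1 timeout(1): 1={prim,v=1,log=-}
step 2 deliver 1→0: 0={back,v=1,log=-}
step 3 deliver 1→2: 2={back,v=1,log=-}
step 4 deliver 1→3: 3={back,v=1,log=-}
step 5 deliver 1→4: 4={back,v=1,log=-}
step 6 propose(1,'x'): —
step 7 deliver 1→4: 4={back,v=1,log=x}
step 8 deliver 4→1: —
step 9 deliver 1→0: 0={back,v=1,log=x}
step 10 deliver 0→1: 1={prim,v=1,log=x}
step 11 deliver 1→2: 2={back,v=1,log=x}
step 12 deliver 2→1: —
step 13 deliver 1→3: 3={back,v=1,log=x}
step 14 deliver 3→1: —
step 15 deliver 0→1: —
step 16 deliver 2→4: —
step 17 deliver 0→1: —
step 18 deliver 0→4: —
step 19 deliver 2→0: —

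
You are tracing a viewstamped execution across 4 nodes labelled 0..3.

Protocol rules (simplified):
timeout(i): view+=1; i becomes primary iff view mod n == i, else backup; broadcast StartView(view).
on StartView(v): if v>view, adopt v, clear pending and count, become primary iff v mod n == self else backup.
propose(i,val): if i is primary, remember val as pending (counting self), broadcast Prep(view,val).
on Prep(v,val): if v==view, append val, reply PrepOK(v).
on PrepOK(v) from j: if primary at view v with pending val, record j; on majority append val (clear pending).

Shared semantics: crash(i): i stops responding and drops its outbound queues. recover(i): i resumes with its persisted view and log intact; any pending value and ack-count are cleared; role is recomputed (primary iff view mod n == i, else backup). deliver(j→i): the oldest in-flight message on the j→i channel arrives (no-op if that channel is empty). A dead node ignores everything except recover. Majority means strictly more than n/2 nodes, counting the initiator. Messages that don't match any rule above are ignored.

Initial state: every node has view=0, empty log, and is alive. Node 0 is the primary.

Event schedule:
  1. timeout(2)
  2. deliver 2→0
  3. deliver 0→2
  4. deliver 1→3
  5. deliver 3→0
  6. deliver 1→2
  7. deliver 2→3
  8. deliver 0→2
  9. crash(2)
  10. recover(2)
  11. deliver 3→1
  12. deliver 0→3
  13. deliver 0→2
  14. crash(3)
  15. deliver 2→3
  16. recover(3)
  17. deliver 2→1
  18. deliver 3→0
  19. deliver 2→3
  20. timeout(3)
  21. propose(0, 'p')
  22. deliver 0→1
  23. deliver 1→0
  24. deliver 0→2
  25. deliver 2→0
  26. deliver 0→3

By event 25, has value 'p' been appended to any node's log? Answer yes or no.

after 1 — timeout(2): n2:back/v1/[-]
after 2 — deliver 2→0: n0:back/v1/[-]
after 3 — deliver 0→2: ·
after 4 — deliver 1→3: ·
after 5 — deliver 3→0: ·
after 6 — deliver 1→2: ·
after 7 — deliver 2→3: n3:back/v1/[-]
after 8 — deliver 0→2: ·
after 9 — crash(2): n2:✗back/v1/[-]
after 10 — recover(2): n2:back/v1/[-]
after 11 — deliver 3→1: ·
after 12 — deliver 0→3: ·
after 13 — deliver 0→2: ·
after 14 — crash(3): n3:✗back/v1/[-]
after 15 — deliver 2→3: ·
after 16 — recover(3): n3:back/v1/[-]
after 17 — deliver 2→1: ·
after 18 — deliver 3→0: ·
after 19 — deliver 2→3: ·
after 20 — timeout(3): n3:back/v2/[-]
after 21 — propose(0,'p'): ·
after 22 — deliver 0→1: ·
after 23 — deliver 1→0: ·
after 24 — deliver 0→2: ·
after 25 — deliver 2→0: ·

no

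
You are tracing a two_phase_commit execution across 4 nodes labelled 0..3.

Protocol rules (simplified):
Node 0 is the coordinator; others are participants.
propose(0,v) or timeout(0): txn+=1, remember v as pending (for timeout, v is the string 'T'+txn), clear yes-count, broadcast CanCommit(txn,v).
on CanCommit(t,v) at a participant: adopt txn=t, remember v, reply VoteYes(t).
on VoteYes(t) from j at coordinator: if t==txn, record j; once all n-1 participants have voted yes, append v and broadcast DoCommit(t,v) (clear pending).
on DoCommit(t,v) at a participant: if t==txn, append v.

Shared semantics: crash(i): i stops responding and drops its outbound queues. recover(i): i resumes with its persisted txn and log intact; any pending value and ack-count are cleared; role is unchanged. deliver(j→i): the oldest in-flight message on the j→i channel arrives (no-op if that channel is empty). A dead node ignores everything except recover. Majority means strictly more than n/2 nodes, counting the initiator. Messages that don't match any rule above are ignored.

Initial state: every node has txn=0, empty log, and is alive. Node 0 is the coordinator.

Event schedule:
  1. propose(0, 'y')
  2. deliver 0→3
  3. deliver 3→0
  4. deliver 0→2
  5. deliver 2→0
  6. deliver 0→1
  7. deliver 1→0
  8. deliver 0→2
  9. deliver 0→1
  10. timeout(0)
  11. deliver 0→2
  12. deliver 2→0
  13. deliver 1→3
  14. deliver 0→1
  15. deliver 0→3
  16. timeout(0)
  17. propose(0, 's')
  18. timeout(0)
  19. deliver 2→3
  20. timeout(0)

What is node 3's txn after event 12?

step 1 propose(0,'y'): 0={coor,t=1,log=-}
step 2 deliver 0→3: 3={part,t=1,log=-}
step 3 deliver 3→0: —
step 4 deliver 0→2: 2={part,t=1,log=-}
step 5 deliver 2→0: —
step 6 deliver 0→1: 1={part,t=1,log=-}
step 7 deliver 1→0: 0={coor,t=1,log=y}
step 8 deliver 0→2: 2={part,t=1,log=y}
step 9 deliver 0→1: 1={part,t=1,log=y}
step 10 timeout(0): 0={coor,t=2,log=y}
step 11 deliver 0→2: 2={part,t=2,log=y}
step 12 deliver 2→0: —

1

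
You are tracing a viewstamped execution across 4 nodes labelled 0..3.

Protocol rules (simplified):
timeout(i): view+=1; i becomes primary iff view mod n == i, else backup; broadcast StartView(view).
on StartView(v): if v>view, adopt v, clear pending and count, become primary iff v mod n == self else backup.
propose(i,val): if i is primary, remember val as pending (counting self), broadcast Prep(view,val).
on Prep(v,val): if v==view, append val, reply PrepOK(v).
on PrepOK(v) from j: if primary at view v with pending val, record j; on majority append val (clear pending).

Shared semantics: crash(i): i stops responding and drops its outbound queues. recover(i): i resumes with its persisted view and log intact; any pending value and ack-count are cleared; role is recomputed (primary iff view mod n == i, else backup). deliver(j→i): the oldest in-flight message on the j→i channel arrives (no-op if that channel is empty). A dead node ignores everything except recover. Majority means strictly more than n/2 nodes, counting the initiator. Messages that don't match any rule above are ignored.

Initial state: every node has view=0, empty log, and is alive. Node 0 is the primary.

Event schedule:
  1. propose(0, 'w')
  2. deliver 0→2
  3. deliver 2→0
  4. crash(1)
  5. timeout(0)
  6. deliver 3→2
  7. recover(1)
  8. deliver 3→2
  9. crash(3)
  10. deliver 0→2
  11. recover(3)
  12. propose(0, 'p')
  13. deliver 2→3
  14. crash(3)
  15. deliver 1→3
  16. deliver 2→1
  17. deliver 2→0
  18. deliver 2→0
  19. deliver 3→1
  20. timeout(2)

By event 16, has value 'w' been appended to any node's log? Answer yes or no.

e1 propose(0,'w'): ·
e2 deliver 0→2: 2[back,v=0,w]
e3 deliver 2→0: ·
e4 crash(1): 1[✗back,v=0,-]
e5 timeout(0): 0[back,v=1,-]
e6 deliver 3→2: ·
e7 recover(1): 1[back,v=0,-]
e8 deliver 3→2: ·
e9 crash(3): 3[✗back,v=0,-]
e10 deliver 0→2: 2[back,v=1,w]
e11 recover(3): 3[back,v=0,-]
e12 propose(0,'p'): ·
e13 deliver 2→3: ·
e14 crash(3): 3[✗back,v=0,-]
e15 deliver 1→3: ·
e16 deliver 2→1: ·

yes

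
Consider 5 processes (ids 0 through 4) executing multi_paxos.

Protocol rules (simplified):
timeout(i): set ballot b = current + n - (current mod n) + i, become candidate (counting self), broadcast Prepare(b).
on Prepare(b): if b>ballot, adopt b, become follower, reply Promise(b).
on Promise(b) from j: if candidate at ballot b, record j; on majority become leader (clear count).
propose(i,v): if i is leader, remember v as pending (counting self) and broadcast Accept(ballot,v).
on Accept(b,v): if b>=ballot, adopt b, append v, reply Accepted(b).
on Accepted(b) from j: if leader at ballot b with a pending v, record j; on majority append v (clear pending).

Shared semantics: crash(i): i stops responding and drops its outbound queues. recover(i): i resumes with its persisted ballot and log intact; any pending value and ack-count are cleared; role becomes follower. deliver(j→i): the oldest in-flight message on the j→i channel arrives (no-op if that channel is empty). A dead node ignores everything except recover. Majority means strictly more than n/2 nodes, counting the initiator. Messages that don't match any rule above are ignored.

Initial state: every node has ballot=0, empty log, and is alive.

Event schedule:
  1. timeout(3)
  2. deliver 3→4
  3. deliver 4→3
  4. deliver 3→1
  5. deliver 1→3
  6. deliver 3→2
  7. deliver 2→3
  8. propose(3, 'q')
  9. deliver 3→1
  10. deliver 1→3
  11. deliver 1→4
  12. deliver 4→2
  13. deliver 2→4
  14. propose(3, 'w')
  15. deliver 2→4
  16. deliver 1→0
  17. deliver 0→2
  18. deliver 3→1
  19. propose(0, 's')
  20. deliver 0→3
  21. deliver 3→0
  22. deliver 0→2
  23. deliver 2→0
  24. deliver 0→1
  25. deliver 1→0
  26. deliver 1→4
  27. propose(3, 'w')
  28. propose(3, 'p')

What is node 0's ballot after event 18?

0

after 1 — timeout(3): n3:cand/b8/[-]
after 2 — deliver 3→4: n4:foll/b8/[-]
after 3 — deliver 4→3: ·
after 4 — deliver 3→1: n1:foll/b8/[-]
after 5 — deliver 1→3: n3:lead/b8/[-]
after 6 — deliver 3→2: n2:foll/b8/[-]
after 7 — deliver 2→3: ·
after 8 — propose(3,'q'): ·
after 9 — deliver 3→1: n1:foll/b8/[q]
after 10 — deliver 1→3: ·
after 11 — deliver 1→4: ·
after 12 — deliver 4→2: ·
after 13 — deliver 2→4: ·
after 14 — propose(3,'w'): ·
after 15 — deliver 2→4: ·
after 16 — deliver 1→0: ·
after 17 — deliver 0→2: ·
after 18 — deliver 3→1: n1:foll/b8/[q,w]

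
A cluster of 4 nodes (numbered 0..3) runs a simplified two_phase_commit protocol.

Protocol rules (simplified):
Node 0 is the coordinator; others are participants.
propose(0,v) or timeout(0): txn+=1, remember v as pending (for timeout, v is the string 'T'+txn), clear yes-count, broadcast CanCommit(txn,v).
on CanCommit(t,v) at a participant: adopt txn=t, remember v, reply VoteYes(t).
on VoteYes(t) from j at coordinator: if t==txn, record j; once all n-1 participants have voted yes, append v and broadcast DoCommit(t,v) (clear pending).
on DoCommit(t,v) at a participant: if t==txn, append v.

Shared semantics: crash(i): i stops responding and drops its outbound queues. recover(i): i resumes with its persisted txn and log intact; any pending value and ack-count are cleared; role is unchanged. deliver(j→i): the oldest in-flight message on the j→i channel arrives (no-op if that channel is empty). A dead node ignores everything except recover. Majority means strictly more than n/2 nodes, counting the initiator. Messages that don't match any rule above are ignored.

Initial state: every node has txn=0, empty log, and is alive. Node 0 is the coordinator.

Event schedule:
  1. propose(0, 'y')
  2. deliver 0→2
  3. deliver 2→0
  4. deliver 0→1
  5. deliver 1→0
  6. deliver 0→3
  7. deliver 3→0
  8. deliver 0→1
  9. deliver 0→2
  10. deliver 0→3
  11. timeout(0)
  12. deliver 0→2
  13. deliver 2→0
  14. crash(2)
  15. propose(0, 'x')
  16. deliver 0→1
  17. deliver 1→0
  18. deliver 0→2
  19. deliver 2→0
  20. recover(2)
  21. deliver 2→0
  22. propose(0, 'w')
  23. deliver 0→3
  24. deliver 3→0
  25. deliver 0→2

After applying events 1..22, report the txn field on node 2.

2

step 1 propose(0,'y'): 0={coor,t=1,log=-}
step 2 deliver 0→2: 2={part,t=1,log=-}
step 3 deliver 2→0: —
step 4 deliver 0→1: 1={part,t=1,log=-}
step 5 deliver 1→0: —
step 6 deliver 0→3: 3={part,t=1,log=-}
step 7 deliver 3→0: 0={coor,t=1,log=y}
step 8 deliver 0→1: 1={part,t=1,log=y}
step 9 deliver 0→2: 2={part,t=1,log=y}
step 10 deliver 0→3: 3={part,t=1,log=y}
step 11 timeout(0): 0={coor,t=2,log=y}
step 12 deliver 0→2: 2={part,t=2,log=y}
step 13 deliver 2→0: —
step 14 crash(2): 2={✗part,t=2,log=y}
step 15 propose(0,'x'): 0={coor,t=3,log=y}
step 16 deliver 0→1: 1={part,t=2,log=y}
step 17 deliver 1→0: —
step 18 deliver 0→2: —
step 19 deliver 2→0: —
step 20 recover(2): 2={part,t=2,log=y}
step 21 deliver 2→0: —
step 22 propose(0,'w'): 0={coor,t=4,log=y}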